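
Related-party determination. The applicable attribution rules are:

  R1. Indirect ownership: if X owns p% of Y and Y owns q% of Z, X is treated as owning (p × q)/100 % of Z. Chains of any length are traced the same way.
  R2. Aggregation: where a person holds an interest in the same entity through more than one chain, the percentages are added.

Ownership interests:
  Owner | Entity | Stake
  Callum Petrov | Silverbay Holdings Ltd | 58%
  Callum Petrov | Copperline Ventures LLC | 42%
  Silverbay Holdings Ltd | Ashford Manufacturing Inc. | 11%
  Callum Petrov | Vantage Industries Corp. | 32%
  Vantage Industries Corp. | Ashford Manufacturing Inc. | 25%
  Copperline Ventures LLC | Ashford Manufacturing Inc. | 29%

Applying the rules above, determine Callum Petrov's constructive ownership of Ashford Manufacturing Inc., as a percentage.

26.56%

Chain via Copperline Ventures LLC (R1): 42% × 29% = 12.18% of Ashford Manufacturing Inc.
Chain via Vantage Industries Corp. (R1): 32% × 25% = 8% of Ashford Manufacturing Inc.
Chain via Silverbay Holdings Ltd (R1): 58% × 11% = 6.38% of Ashford Manufacturing Inc.
Aggregating (R2): 12.18% + 8% + 6.38% = 26.56%.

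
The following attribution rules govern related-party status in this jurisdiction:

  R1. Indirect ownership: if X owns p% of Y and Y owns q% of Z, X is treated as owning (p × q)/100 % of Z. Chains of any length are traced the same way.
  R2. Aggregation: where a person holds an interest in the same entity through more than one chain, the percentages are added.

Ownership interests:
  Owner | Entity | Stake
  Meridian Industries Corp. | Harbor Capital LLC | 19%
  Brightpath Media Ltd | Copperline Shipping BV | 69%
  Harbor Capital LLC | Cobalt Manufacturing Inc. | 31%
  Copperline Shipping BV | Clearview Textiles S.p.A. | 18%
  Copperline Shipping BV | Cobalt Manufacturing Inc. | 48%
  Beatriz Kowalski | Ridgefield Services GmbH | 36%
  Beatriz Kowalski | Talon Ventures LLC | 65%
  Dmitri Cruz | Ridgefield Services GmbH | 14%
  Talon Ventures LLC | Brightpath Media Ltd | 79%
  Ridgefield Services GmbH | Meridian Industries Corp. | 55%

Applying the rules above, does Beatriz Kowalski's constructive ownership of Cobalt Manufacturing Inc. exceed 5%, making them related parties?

Chain via Ridgefield Services GmbH → Meridian Industries Corp. → Harbor Capital LLC (R1): 36% × 55% × 19% × 31% = 1.16622% of Cobalt Manufacturing Inc.
Chain via Talon Ventures LLC → Brightpath Media Ltd → Copperline Shipping BV (R1): 65% × 79% × 69% × 48% = 17.00712% of Cobalt Manufacturing Inc.
Aggregating (R2): 1.16622% + 17.00712% = 18.17334%.
18.17334% exceeds the 5% threshold, so Beatriz is a related party to Cobalt Manufacturing Inc.

Yes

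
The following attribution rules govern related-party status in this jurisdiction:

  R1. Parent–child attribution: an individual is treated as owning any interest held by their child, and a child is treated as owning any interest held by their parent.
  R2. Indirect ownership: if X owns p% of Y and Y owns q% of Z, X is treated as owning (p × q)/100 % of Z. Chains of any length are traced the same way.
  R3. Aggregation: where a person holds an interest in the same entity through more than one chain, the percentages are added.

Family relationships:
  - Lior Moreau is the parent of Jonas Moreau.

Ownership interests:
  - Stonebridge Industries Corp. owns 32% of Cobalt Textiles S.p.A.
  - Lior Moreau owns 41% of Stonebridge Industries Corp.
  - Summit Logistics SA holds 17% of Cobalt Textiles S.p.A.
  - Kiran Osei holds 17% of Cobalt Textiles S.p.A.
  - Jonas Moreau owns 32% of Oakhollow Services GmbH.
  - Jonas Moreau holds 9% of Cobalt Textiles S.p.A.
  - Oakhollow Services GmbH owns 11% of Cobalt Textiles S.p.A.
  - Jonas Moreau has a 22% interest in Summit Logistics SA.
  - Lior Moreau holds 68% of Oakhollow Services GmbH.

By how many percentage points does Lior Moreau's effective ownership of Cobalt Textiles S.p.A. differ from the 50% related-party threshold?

13.14

By parent–child attribution (R1), Lior Moreau is treated as also owning Jonas Moreau's interest in Oakhollow Services GmbH, giving 68% + 32% = 100%.
By parent–child attribution (R1), Lior Moreau is treated as owning Jonas Moreau's 22% interest in Summit Logistics SA.
By parent–child attribution (R1), Lior Moreau is treated as owning Jonas Moreau's 9% interest in Cobalt Textiles S.p.A.
Chain via Oakhollow Services GmbH (R2): 100% × 11% = 11% of Cobalt Textiles S.p.A.
Chain via Stonebridge Industries Corp. (R2): 41% × 32% = 13.12% of Cobalt Textiles S.p.A.
Chain via Summit Logistics SA (R2): 22% × 17% = 3.74% of Cobalt Textiles S.p.A.
Direct interest in Cobalt Textiles S.p.A: 9%.
Aggregating (R3): 11% + 13.12% + 3.74% + 9% = 36.86%.
36.86% falls short of the 50% threshold by 13.14 percentage points.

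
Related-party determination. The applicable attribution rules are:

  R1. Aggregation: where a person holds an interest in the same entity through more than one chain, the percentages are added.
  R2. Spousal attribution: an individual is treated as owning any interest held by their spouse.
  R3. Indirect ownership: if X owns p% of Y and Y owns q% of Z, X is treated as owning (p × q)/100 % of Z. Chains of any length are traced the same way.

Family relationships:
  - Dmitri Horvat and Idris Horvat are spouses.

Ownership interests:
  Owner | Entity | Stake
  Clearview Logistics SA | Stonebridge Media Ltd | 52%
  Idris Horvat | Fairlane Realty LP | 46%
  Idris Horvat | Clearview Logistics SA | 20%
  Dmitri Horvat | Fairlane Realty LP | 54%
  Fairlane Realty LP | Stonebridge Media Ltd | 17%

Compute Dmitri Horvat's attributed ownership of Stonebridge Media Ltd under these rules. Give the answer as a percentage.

By spousal attribution (R2), Dmitri Horvat is treated as also owning Idris Horvat's interest in Fairlane Realty LP, giving 54% + 46% = 100%.
By spousal attribution (R2), Dmitri Horvat is treated as owning Idris Horvat's 20% interest in Clearview Logistics SA.
Chain via Fairlane Realty LP (R3): 100% × 17% = 17% of Stonebridge Media Ltd.
Chain via Clearview Logistics SA (R3): 20% × 52% = 10.4% of Stonebridge Media Ltd.
Aggregating (R1): 17% + 10.4% = 27.4%.

27.4%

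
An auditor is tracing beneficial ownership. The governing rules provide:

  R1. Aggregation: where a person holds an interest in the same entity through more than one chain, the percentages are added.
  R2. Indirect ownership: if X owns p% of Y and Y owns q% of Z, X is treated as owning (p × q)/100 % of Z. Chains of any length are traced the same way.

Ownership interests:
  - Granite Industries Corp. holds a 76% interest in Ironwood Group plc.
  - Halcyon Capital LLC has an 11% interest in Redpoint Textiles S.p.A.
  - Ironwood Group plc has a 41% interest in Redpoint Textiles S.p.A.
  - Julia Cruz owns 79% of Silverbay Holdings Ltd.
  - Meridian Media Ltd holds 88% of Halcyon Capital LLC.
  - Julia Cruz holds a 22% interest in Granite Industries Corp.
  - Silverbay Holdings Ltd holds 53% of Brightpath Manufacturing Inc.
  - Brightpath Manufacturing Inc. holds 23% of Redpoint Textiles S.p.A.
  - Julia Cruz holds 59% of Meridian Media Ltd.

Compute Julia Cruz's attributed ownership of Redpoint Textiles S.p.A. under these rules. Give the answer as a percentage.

22.1965%

Chain via Granite Industries Corp. → Ironwood Group plc (R2): 22% × 76% × 41% = 6.8552% of Redpoint Textiles S.p.A.
Chain via Meridian Media Ltd → Halcyon Capital LLC (R2): 59% × 88% × 11% = 5.7112% of Redpoint Textiles S.p.A.
Chain via Silverbay Holdings Ltd → Brightpath Manufacturing Inc. (R2): 79% × 53% × 23% = 9.6301% of Redpoint Textiles S.p.A.
Aggregating (R1): 6.8552% + 5.7112% + 9.6301% = 22.1965%.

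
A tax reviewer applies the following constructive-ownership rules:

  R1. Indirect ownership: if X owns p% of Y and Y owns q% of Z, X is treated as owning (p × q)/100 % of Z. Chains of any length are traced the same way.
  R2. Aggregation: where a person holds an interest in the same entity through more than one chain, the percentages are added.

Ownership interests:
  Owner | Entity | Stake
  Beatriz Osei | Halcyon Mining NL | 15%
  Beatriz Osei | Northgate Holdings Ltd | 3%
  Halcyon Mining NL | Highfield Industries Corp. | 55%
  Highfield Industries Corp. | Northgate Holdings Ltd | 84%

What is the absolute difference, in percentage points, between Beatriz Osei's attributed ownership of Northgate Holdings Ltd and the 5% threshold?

Chain via Halcyon Mining NL → Highfield Industries Corp. (R1): 15% × 55% × 84% = 6.93% of Northgate Holdings Ltd.
Direct interest in Northgate Holdings Ltd: 3%.
Aggregating (R2): 6.93% + 3% = 9.93%.
9.93% exceeds the 5% threshold by 4.93 percentage points.

4.93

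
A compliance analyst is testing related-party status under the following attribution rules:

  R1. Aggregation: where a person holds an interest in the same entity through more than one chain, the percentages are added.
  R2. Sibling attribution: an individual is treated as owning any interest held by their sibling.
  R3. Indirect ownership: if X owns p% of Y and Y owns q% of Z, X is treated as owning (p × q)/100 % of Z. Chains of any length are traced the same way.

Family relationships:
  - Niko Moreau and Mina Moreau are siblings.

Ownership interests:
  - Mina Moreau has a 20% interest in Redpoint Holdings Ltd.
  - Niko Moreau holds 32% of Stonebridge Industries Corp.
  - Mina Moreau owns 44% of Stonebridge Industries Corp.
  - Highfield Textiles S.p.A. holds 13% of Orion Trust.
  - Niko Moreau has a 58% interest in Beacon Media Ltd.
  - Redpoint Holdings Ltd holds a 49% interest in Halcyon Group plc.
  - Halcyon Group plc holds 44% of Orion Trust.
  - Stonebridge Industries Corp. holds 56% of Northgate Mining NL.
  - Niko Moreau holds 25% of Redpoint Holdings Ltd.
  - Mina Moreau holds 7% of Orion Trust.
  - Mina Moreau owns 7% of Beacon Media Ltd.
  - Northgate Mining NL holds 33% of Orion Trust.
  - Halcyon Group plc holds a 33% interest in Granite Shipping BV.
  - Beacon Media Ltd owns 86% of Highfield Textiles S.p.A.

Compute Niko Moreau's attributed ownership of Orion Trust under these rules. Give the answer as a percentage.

By sibling attribution (R2), Niko Moreau is treated as also owning Mina Moreau's interest in Beacon Media Ltd, giving 58% + 7% = 65%.
By sibling attribution (R2), Niko Moreau is treated as also owning Mina Moreau's interest in Redpoint Holdings Ltd, giving 25% + 20% = 45%.
By sibling attribution (R2), Niko Moreau is treated as also owning Mina Moreau's interest in Stonebridge Industries Corp, giving 32% + 44% = 76%.
By sibling attribution (R2), Niko Moreau is treated as owning Mina Moreau's 7% interest in Orion Trust.
Chain via Beacon Media Ltd → Highfield Textiles S.p.A. (R3): 65% × 86% × 13% = 7.267% of Orion Trust.
Chain via Redpoint Holdings Ltd → Halcyon Group plc (R3): 45% × 49% × 44% = 9.702% of Orion Trust.
Chain via Stonebridge Industries Corp. → Northgate Mining NL (R3): 76% × 56% × 33% = 14.0448% of Orion Trust.
Direct interest in Orion Trust: 7%.
Aggregating (R1): 7.267% + 9.702% + 14.0448% + 7% = 38.0138%.

38.0138%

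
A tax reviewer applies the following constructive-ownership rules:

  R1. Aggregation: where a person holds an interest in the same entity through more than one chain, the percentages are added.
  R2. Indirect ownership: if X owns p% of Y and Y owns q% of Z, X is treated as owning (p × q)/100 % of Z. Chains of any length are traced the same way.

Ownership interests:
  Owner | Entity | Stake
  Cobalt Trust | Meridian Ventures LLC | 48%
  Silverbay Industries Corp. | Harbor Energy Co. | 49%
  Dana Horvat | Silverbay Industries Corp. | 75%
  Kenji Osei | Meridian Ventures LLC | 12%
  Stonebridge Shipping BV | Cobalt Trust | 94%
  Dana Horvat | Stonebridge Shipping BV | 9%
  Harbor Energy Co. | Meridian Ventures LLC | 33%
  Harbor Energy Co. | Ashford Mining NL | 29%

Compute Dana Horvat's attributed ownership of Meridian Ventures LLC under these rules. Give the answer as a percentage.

16.1883%

Chain via Silverbay Industries Corp. → Harbor Energy Co. (R2): 75% × 49% × 33% = 12.1275% of Meridian Ventures LLC.
Chain via Stonebridge Shipping BV → Cobalt Trust (R2): 9% × 94% × 48% = 4.0608% of Meridian Ventures LLC.
Aggregating (R1): 12.1275% + 4.0608% = 16.1883%.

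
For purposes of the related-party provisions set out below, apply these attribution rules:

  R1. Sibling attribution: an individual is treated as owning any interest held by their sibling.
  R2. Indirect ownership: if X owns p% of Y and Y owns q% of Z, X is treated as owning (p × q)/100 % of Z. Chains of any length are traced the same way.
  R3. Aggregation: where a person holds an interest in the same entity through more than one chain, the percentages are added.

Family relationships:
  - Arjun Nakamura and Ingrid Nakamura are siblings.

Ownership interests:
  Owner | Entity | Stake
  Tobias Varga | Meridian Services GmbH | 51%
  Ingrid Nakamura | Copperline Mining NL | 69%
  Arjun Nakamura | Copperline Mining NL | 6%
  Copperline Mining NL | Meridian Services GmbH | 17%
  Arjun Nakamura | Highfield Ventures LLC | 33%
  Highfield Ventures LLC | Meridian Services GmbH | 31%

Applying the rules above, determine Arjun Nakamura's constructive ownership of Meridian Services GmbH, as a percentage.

By sibling attribution (R1), Arjun Nakamura is treated as also owning Ingrid Nakamura's interest in Copperline Mining NL, giving 6% + 69% = 75%.
Chain via Highfield Ventures LLC (R2): 33% × 31% = 10.23% of Meridian Services GmbH.
Chain via Copperline Mining NL (R2): 75% × 17% = 12.75% of Meridian Services GmbH.
Aggregating (R3): 10.23% + 12.75% = 22.98%.

22.98%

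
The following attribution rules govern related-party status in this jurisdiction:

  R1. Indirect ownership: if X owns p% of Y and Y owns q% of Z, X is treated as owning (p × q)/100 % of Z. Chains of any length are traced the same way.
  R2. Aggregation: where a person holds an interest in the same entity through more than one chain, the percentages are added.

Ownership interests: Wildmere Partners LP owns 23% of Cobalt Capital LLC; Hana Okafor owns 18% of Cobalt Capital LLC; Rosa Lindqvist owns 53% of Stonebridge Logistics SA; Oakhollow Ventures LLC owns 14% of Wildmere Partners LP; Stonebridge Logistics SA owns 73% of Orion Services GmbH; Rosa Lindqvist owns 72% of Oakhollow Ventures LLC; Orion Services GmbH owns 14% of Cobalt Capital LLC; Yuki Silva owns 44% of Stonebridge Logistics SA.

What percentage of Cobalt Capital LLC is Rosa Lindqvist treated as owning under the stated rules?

7.735%

Chain via Stonebridge Logistics SA → Orion Services GmbH (R1): 53% × 73% × 14% = 5.4166% of Cobalt Capital LLC.
Chain via Oakhollow Ventures LLC → Wildmere Partners LP (R1): 72% × 14% × 23% = 2.3184% of Cobalt Capital LLC.
Aggregating (R2): 5.4166% + 2.3184% = 7.735%.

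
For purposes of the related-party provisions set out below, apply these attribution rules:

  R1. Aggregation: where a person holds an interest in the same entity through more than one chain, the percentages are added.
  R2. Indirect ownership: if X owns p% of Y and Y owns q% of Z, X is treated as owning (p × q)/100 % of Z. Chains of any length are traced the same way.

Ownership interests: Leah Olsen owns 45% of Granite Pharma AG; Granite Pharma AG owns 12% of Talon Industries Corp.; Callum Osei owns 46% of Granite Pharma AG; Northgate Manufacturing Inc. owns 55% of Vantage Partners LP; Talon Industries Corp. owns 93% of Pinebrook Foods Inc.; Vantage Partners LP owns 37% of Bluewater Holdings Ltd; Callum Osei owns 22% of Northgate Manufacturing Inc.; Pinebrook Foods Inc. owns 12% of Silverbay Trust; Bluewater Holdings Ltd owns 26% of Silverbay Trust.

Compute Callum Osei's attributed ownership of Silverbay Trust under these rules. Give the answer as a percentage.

1.780052%

Chain via Northgate Manufacturing Inc. → Vantage Partners LP → Bluewater Holdings Ltd (R2): 22% × 55% × 37% × 26% = 1.16402% of Silverbay Trust.
Chain via Granite Pharma AG → Talon Industries Corp. → Pinebrook Foods Inc. (R2): 46% × 12% × 93% × 12% = 0.616032% of Silverbay Trust.
Aggregating (R1): 1.16402% + 0.616032% = 1.780052%.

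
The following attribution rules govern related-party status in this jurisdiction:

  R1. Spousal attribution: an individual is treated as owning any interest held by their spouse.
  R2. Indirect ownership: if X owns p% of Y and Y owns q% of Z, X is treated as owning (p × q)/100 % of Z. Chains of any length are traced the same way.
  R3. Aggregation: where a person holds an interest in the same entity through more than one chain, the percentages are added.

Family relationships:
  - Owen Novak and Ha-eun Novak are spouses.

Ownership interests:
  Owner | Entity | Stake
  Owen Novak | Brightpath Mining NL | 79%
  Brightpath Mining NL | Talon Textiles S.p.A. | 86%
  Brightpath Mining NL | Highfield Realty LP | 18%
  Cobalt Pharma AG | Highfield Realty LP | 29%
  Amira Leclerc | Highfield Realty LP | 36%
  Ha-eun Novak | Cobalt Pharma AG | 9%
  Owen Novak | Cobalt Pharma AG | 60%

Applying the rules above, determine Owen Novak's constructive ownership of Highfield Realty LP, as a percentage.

By spousal attribution (R1), Owen Novak is treated as also owning Ha-eun Novak's interest in Cobalt Pharma AG, giving 60% + 9% = 69%.
Chain via Cobalt Pharma AG (R2): 69% × 29% = 20.01% of Highfield Realty LP.
Chain via Brightpath Mining NL (R2): 79% × 18% = 14.22% of Highfield Realty LP.
Aggregating (R3): 20.01% + 14.22% = 34.23%.

34.23%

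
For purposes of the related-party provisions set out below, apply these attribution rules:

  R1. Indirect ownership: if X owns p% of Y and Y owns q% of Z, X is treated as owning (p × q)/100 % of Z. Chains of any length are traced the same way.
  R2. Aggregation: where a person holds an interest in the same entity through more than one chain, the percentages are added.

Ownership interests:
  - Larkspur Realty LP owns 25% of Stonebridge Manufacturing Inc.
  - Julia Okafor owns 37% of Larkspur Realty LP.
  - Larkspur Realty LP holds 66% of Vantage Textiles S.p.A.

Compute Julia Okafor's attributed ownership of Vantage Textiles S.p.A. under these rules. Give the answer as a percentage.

Chain via Larkspur Realty LP (R1): 37% × 66% = 24.42% of Vantage Textiles S.p.A.

24.42%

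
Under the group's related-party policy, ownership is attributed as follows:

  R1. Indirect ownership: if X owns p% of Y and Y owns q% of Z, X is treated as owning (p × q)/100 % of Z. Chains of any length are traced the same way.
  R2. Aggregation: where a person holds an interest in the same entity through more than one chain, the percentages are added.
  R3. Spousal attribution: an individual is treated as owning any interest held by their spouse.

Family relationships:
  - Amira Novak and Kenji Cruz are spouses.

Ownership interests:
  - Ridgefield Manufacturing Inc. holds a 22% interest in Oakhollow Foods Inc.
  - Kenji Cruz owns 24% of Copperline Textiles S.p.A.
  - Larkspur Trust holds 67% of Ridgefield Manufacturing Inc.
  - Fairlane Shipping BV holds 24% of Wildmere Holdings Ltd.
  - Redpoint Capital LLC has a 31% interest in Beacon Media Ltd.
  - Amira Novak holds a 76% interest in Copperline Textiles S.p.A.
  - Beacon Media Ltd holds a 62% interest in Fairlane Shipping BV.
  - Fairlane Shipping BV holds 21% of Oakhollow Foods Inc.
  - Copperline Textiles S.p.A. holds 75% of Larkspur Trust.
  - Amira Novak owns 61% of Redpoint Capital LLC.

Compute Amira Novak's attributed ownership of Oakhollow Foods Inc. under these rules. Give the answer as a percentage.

By spousal attribution (R3), Amira Novak is treated as also owning Kenji Cruz's interest in Copperline Textiles S.p.A, giving 76% + 24% = 100%.
Chain via Redpoint Capital LLC → Beacon Media Ltd → Fairlane Shipping BV (R1): 61% × 31% × 62% × 21% = 2.462082% of Oakhollow Foods Inc.
Chain via Copperline Textiles S.p.A. → Larkspur Trust → Ridgefield Manufacturing Inc. (R1): 100% × 75% × 67% × 22% = 11.055% of Oakhollow Foods Inc.
Aggregating (R2): 2.462082% + 11.055% = 13.517082%.

13.517082%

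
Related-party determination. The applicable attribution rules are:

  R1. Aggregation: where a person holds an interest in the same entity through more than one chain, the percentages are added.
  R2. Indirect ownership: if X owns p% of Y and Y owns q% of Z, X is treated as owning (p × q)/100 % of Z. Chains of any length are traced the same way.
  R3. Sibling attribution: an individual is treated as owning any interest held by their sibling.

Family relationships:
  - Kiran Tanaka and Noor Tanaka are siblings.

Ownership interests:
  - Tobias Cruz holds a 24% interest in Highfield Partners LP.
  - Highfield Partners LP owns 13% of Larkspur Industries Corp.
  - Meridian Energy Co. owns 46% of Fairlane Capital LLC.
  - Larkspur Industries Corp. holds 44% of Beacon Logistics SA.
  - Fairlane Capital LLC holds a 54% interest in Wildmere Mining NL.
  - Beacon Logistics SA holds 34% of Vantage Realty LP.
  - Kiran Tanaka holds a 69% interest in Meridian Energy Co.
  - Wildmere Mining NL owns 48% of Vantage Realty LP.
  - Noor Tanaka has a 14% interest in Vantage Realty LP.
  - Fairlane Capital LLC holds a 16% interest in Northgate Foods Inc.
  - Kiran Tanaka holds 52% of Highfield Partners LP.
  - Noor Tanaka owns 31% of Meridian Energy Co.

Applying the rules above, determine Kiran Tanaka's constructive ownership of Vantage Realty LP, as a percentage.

26.934496%

By sibling attribution (R3), Kiran Tanaka is treated as also owning Noor Tanaka's interest in Meridian Energy Co, giving 69% + 31% = 100%.
By sibling attribution (R3), Kiran Tanaka is treated as owning Noor Tanaka's 14% interest in Vantage Realty LP.
Chain via Meridian Energy Co. → Fairlane Capital LLC → Wildmere Mining NL (R2): 100% × 46% × 54% × 48% = 11.9232% of Vantage Realty LP.
Chain via Highfield Partners LP → Larkspur Industries Corp. → Beacon Logistics SA (R2): 52% × 13% × 44% × 34% = 1.011296% of Vantage Realty LP.
Direct interest in Vantage Realty LP: 14%.
Aggregating (R1): 11.9232% + 1.011296% + 14% = 26.934496%.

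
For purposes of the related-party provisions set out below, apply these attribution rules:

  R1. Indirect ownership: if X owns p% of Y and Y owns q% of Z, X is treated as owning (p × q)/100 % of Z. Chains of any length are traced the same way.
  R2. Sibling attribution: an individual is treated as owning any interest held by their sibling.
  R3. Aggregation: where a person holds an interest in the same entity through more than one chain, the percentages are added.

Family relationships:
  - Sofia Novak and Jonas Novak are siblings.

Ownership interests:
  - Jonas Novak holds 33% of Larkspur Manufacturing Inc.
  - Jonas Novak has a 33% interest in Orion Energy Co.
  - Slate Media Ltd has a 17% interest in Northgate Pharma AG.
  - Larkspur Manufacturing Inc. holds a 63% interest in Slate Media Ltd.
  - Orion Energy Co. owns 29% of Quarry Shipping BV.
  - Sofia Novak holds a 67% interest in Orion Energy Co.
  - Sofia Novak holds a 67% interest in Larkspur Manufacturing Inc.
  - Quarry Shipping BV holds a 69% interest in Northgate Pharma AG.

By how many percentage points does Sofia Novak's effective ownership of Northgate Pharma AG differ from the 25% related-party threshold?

By sibling attribution (R2), Sofia Novak is treated as also owning Jonas Novak's interest in Orion Energy Co, giving 67% + 33% = 100%.
By sibling attribution (R2), Sofia Novak is treated as also owning Jonas Novak's interest in Larkspur Manufacturing Inc, giving 67% + 33% = 100%.
Chain via Orion Energy Co. → Quarry Shipping BV (R1): 100% × 29% × 69% = 20.01% of Northgate Pharma AG.
Chain via Larkspur Manufacturing Inc. → Slate Media Ltd (R1): 100% × 63% × 17% = 10.71% of Northgate Pharma AG.
Aggregating (R3): 20.01% + 10.71% = 30.72%.
30.72% exceeds the 25% threshold by 5.72 percentage points.

5.72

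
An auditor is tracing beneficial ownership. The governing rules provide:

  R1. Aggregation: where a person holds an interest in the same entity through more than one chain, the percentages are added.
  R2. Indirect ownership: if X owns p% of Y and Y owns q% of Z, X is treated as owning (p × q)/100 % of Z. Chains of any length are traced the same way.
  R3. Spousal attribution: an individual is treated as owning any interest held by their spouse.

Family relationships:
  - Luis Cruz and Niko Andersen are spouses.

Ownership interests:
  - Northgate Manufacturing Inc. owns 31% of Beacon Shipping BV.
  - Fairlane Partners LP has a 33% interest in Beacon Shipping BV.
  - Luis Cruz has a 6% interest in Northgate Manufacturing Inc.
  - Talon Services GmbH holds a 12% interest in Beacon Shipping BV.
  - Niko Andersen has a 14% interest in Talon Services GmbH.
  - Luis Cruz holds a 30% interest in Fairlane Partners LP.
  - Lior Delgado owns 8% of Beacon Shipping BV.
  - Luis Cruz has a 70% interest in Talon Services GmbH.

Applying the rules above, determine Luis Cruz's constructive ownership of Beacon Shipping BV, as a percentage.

By spousal attribution (R3), Luis Cruz is treated as also owning Niko Andersen's interest in Talon Services GmbH, giving 70% + 14% = 84%.
Chain via Fairlane Partners LP (R2): 30% × 33% = 9.9% of Beacon Shipping BV.
Chain via Northgate Manufacturing Inc. (R2): 6% × 31% = 1.86% of Beacon Shipping BV.
Chain via Talon Services GmbH (R2): 84% × 12% = 10.08% of Beacon Shipping BV.
Aggregating (R1): 9.9% + 1.86% + 10.08% = 21.84%.

21.84%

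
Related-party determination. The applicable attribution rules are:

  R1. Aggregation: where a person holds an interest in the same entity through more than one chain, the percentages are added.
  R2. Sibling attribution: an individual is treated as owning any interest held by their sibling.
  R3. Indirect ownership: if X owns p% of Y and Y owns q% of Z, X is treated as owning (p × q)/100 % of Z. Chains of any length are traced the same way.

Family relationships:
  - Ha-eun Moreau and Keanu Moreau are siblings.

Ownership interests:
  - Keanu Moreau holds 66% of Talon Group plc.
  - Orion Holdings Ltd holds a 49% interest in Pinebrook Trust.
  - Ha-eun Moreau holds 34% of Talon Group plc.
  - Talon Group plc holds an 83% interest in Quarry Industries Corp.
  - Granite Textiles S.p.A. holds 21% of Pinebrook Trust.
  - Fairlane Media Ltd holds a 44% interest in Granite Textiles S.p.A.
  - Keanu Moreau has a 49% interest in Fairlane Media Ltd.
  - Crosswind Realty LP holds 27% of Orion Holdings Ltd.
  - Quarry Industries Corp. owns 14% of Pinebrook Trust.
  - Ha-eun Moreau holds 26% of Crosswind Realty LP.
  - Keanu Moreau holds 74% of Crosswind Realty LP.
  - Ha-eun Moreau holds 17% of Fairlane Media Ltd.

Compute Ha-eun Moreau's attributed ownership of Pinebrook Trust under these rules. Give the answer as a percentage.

30.9484%

By sibling attribution (R2), Ha-eun Moreau is treated as also owning Keanu Moreau's interest in Talon Group plc, giving 34% + 66% = 100%.
By sibling attribution (R2), Ha-eun Moreau is treated as also owning Keanu Moreau's interest in Fairlane Media Ltd, giving 17% + 49% = 66%.
By sibling attribution (R2), Ha-eun Moreau is treated as also owning Keanu Moreau's interest in Crosswind Realty LP, giving 26% + 74% = 100%.
Chain via Talon Group plc → Quarry Industries Corp. (R3): 100% × 83% × 14% = 11.62% of Pinebrook Trust.
Chain via Fairlane Media Ltd → Granite Textiles S.p.A. (R3): 66% × 44% × 21% = 6.0984% of Pinebrook Trust.
Chain via Crosswind Realty LP → Orion Holdings Ltd (R3): 100% × 27% × 49% = 13.23% of Pinebrook Trust.
Aggregating (R1): 11.62% + 6.0984% + 13.23% = 30.9484%.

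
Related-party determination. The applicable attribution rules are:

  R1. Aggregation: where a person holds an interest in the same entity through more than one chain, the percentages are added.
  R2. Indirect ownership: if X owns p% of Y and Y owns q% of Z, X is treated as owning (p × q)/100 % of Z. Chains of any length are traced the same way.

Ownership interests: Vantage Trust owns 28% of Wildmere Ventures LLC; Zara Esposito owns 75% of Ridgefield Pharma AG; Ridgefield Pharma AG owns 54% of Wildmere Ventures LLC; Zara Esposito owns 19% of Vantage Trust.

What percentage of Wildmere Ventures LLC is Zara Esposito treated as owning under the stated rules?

Chain via Ridgefield Pharma AG (R2): 75% × 54% = 40.5% of Wildmere Ventures LLC.
Chain via Vantage Trust (R2): 19% × 28% = 5.32% of Wildmere Ventures LLC.
Aggregating (R1): 40.5% + 5.32% = 45.82%.

45.82%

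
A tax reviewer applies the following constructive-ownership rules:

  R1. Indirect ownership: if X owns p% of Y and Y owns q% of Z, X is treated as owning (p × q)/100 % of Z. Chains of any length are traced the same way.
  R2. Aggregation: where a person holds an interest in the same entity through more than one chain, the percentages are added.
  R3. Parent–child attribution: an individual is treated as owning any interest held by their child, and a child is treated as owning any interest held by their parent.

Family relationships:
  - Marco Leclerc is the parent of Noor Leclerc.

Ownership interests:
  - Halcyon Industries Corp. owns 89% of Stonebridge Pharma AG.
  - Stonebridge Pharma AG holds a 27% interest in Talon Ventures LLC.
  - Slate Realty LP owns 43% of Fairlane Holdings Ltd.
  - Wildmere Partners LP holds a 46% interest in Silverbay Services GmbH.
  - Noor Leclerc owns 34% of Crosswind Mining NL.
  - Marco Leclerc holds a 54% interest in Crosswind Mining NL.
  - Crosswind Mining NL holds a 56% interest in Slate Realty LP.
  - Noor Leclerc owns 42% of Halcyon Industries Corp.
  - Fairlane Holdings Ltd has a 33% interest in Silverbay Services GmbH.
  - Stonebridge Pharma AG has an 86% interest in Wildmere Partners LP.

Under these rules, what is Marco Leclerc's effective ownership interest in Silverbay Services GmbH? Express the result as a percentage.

21.78036%

By parent–child attribution (R3), Marco Leclerc is treated as also owning Noor Leclerc's interest in Crosswind Mining NL, giving 54% + 34% = 88%.
By parent–child attribution (R3), Marco Leclerc is treated as owning Noor Leclerc's 42% interest in Halcyon Industries Corp.
Chain via Crosswind Mining NL → Slate Realty LP → Fairlane Holdings Ltd (R1): 88% × 56% × 43% × 33% = 6.992832% of Silverbay Services GmbH.
Chain via Halcyon Industries Corp. → Stonebridge Pharma AG → Wildmere Partners LP (R1): 42% × 89% × 86% × 46% = 14.787528% of Silverbay Services GmbH.
Aggregating (R2): 6.992832% + 14.787528% = 21.78036%.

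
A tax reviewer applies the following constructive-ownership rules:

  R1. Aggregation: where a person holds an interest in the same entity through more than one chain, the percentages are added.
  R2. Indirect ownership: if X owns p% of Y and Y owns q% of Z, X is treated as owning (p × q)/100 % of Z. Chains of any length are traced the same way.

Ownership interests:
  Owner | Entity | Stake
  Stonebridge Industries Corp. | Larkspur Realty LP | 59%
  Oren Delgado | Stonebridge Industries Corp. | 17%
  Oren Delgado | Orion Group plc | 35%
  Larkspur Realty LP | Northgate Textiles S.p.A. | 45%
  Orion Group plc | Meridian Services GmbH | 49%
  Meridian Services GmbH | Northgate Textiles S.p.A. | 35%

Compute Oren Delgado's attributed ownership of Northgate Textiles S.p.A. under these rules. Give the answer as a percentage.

Chain via Stonebridge Industries Corp. → Larkspur Realty LP (R2): 17% × 59% × 45% = 4.5135% of Northgate Textiles S.p.A.
Chain via Orion Group plc → Meridian Services GmbH (R2): 35% × 49% × 35% = 6.0025% of Northgate Textiles S.p.A.
Aggregating (R1): 4.5135% + 6.0025% = 10.516%.

10.516%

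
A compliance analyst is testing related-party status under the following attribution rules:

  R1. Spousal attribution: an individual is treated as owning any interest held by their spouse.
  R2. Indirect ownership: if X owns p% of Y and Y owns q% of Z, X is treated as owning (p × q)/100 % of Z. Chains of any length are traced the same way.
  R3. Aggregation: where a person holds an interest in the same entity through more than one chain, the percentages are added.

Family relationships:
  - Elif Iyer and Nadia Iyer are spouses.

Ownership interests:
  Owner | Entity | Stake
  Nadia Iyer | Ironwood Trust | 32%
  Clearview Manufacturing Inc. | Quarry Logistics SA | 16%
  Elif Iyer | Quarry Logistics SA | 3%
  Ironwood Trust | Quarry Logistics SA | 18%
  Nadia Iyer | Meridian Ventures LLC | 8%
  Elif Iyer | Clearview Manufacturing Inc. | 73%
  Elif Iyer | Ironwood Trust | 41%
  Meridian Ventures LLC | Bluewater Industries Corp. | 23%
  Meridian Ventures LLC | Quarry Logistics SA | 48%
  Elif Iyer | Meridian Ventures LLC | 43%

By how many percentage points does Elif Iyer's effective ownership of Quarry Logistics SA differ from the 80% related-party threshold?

27.7

By spousal attribution (R1), Elif Iyer is treated as also owning Nadia Iyer's interest in Ironwood Trust, giving 41% + 32% = 73%.
By spousal attribution (R1), Elif Iyer is treated as also owning Nadia Iyer's interest in Meridian Ventures LLC, giving 43% + 8% = 51%.
Chain via Clearview Manufacturing Inc. (R2): 73% × 16% = 11.68% of Quarry Logistics SA.
Chain via Ironwood Trust (R2): 73% × 18% = 13.14% of Quarry Logistics SA.
Chain via Meridian Ventures LLC (R2): 51% × 48% = 24.48% of Quarry Logistics SA.
Direct interest in Quarry Logistics SA: 3%.
Aggregating (R3): 11.68% + 13.14% + 24.48% + 3% = 52.3%.
52.3% falls short of the 80% threshold by 27.7 percentage points.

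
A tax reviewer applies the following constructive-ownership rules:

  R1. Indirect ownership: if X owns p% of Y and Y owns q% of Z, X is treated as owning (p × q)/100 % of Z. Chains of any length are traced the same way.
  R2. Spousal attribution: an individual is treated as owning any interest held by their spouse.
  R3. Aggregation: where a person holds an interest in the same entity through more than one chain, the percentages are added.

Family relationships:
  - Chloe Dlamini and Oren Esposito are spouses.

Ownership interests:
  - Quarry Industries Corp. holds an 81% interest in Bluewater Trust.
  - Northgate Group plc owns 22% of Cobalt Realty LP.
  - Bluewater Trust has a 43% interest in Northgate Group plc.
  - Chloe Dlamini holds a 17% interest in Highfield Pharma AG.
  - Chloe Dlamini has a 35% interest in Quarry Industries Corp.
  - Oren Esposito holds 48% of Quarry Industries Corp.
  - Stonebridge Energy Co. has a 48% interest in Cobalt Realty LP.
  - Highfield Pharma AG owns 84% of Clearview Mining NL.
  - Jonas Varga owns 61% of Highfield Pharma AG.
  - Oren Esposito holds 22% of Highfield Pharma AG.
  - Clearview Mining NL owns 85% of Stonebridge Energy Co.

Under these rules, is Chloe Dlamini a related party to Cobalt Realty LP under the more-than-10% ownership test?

Yes

By spousal attribution (R2), Chloe Dlamini is treated as also owning Oren Esposito's interest in Quarry Industries Corp, giving 35% + 48% = 83%.
By spousal attribution (R2), Chloe Dlamini is treated as also owning Oren Esposito's interest in Highfield Pharma AG, giving 17% + 22% = 39%.
Chain via Quarry Industries Corp. → Bluewater Trust → Northgate Group plc (R1): 83% × 81% × 43% × 22% = 6.359958% of Cobalt Realty LP.
Chain via Highfield Pharma AG → Clearview Mining NL → Stonebridge Energy Co. (R1): 39% × 84% × 85% × 48% = 13.36608% of Cobalt Realty LP.
Aggregating (R3): 6.359958% + 13.36608% = 19.726038%.
19.726038% exceeds the 10% threshold, so Chloe is a related party to Cobalt Realty LP.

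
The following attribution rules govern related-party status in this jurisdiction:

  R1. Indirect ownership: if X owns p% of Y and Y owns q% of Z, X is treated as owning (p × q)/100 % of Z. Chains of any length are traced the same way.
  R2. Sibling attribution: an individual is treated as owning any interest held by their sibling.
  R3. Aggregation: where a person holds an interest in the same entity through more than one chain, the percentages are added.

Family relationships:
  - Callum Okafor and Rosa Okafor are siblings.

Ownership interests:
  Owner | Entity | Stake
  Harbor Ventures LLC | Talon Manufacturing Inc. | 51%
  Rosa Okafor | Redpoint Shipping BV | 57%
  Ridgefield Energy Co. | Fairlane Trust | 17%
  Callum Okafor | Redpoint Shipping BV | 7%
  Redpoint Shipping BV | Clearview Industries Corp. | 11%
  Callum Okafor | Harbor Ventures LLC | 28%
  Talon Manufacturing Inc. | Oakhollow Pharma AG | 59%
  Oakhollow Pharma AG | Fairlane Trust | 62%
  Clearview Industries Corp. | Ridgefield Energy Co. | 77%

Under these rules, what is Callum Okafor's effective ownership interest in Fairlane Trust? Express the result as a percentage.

By sibling attribution (R2), Callum Okafor is treated as also owning Rosa Okafor's interest in Redpoint Shipping BV, giving 7% + 57% = 64%.
Chain via Harbor Ventures LLC → Talon Manufacturing Inc. → Oakhollow Pharma AG (R1): 28% × 51% × 59% × 62% = 5.223624% of Fairlane Trust.
Chain via Redpoint Shipping BV → Clearview Industries Corp. → Ridgefield Energy Co. (R1): 64% × 11% × 77% × 17% = 0.921536% of Fairlane Trust.
Aggregating (R3): 5.223624% + 0.921536% = 6.14516%.

6.14516%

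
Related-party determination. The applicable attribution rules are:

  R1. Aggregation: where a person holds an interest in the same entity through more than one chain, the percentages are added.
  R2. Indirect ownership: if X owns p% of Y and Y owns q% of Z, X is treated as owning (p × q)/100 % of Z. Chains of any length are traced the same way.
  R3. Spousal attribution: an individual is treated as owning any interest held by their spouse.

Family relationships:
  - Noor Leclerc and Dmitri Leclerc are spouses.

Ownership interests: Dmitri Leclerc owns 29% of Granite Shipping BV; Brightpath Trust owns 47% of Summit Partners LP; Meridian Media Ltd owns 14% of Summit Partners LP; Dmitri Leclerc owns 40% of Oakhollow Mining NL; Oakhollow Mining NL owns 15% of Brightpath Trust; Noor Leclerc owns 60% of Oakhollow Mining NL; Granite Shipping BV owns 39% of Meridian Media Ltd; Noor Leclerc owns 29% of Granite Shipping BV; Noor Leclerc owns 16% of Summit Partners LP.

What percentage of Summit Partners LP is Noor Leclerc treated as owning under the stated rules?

26.2168%

By spousal attribution (R3), Noor Leclerc is treated as also owning Dmitri Leclerc's interest in Oakhollow Mining NL, giving 60% + 40% = 100%.
By spousal attribution (R3), Noor Leclerc is treated as also owning Dmitri Leclerc's interest in Granite Shipping BV, giving 29% + 29% = 58%.
Chain via Oakhollow Mining NL → Brightpath Trust (R2): 100% × 15% × 47% = 7.05% of Summit Partners LP.
Chain via Granite Shipping BV → Meridian Media Ltd (R2): 58% × 39% × 14% = 3.1668% of Summit Partners LP.
Direct interest in Summit Partners LP: 16%.
Aggregating (R1): 7.05% + 3.1668% + 16% = 26.2168%.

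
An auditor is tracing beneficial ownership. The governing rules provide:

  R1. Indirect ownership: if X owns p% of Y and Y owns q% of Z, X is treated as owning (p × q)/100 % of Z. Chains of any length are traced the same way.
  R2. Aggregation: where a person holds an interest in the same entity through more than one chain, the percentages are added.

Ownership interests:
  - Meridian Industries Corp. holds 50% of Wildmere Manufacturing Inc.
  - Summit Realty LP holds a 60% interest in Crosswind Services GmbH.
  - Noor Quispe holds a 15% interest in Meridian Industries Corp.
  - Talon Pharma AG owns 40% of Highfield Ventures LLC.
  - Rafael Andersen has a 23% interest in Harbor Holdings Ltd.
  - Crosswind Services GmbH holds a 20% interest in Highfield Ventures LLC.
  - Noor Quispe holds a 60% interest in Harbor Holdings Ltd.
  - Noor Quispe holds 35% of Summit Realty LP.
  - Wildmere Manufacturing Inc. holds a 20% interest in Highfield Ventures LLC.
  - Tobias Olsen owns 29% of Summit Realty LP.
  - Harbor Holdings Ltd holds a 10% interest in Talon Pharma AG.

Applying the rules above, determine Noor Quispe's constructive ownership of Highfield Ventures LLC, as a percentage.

Chain via Harbor Holdings Ltd → Talon Pharma AG (R1): 60% × 10% × 40% = 2.4% of Highfield Ventures LLC.
Chain via Summit Realty LP → Crosswind Services GmbH (R1): 35% × 60% × 20% = 4.2% of Highfield Ventures LLC.
Chain via Meridian Industries Corp. → Wildmere Manufacturing Inc. (R1): 15% × 50% × 20% = 1.5% of Highfield Ventures LLC.
Aggregating (R2): 2.4% + 4.2% + 1.5% = 8.1%.

8.1%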